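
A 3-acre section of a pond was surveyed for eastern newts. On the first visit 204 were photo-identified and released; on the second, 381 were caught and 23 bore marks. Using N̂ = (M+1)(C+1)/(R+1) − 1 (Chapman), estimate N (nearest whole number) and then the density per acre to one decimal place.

density ≈ 1087.3 eastern newts per acre

N̂ = 205·382/24 − 1 = 78310/24 − 1 ≈ 3261.9 → 3262
Density = N̂ / area = 3262 / 3 ≈ 1087.33 → 1087.3 per acre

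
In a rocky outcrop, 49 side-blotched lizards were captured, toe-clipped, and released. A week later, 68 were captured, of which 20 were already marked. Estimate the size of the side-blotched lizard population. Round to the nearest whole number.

N ≈ 167

Lincoln-Petersen assumes M/N = R/C, so N = M·C / R.
N = (49 × 68) / 20 = 3332 / 20 ≈ 166.6 → 167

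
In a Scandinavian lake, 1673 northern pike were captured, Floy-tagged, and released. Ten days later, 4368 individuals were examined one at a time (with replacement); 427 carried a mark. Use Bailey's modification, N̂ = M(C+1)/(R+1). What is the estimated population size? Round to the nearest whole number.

N ≈ 17,078

N̂ = 1673·(4368+1)/(427+1) = 1673·4369/428 = 7309337/428 ≈ 17077.9 → 17078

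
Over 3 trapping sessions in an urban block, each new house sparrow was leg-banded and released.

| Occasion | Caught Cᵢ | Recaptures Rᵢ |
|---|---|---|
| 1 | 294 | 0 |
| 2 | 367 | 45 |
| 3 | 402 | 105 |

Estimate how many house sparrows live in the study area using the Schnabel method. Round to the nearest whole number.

Marked at large before each occasion: Mᵢ = Σⱼ<ᵢ (Cⱼ − Rⱼ) → M1=0, M2=294, M3=616
Σ MᵢCᵢ = 0·294 + 294·367 + 616·402 = 0 + 107898 + 247632 = 355530
Σ Rᵢ = 0 + 45 + 105 = 150
N̂ = 355530 / 150 ≈ 2370.2 → 2370

N ≈ 2370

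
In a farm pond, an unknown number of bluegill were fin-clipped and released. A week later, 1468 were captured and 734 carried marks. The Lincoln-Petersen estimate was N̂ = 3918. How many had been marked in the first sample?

M = 1959

From N = M·C/R: M = N·R / C = 3918·734 / 1468 = 2875812 / 1468 = 1959.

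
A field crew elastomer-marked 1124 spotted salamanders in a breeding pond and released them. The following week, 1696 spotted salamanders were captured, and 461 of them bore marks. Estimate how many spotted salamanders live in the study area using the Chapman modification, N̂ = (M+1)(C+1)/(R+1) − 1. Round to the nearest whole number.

N̂ = (1124+1)(1696+1)/(461+1) − 1 = 1125·1697/462 − 1
= 1909125/462 − 1 ≈ 4132.3 − 1 ≈ 4131.3 → 4131

N ≈ 4131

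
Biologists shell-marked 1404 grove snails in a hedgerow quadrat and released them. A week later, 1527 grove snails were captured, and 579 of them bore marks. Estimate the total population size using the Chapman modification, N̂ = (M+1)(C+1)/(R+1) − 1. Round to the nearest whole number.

N ≈ 3700

N̂ = (1404+1)(1527+1)/(579+1) − 1 = 1405·1528/580 − 1
= 2146840/580 − 1 ≈ 3701.4 − 1 ≈ 3700.4 → 3700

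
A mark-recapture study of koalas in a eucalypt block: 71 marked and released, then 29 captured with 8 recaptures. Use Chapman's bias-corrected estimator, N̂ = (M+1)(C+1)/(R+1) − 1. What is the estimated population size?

N̂ = (71+1)(29+1)/(8+1) − 1 = 72·30/9 − 1
= 2160/9 − 1 = 240 − 1 = 239

N = 239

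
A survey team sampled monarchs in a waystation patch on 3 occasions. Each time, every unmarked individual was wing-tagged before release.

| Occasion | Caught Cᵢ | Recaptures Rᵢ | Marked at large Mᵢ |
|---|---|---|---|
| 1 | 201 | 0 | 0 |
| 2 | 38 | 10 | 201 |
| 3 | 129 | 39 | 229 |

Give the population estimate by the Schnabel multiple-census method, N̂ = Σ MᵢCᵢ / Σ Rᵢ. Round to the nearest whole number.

N ≈ 759

Σ MᵢCᵢ = 0·201 + 201·38 + 229·129 = 0 + 7638 + 29541 = 37179
Σ Rᵢ = 0 + 10 + 39 = 49
N̂ = 37179 / 49 ≈ 758.8 → 759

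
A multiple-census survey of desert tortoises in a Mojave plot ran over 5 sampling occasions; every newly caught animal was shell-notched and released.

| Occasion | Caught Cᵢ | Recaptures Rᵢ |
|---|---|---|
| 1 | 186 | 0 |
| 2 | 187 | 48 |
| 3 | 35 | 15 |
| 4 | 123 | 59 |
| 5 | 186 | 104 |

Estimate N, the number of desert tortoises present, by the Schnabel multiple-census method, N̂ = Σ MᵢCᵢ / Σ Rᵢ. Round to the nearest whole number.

N ≈ 729

Marked at large before each occasion: Mᵢ = Σⱼ<ᵢ (Cⱼ − Rⱼ) → M1=0, M2=186, M3=325, M4=345, M5=409
Σ MᵢCᵢ = 0·186 + 186·187 + 325·35 + 345·123 + 409·186 = 0 + 34782 + 11375 + 42435 + 76074 = 164666
Σ Rᵢ = 0 + 48 + 15 + 59 + 104 = 226
N̂ = 164666 / 226 ≈ 728.6 → 729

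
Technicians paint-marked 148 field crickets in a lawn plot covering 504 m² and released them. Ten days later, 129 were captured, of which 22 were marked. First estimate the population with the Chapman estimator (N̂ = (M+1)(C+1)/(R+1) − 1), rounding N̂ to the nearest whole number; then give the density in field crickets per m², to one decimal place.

density ≈ 1.7 field crickets per m²

N̂ = 149·130/23 − 1 = 19370/23 − 1 ≈ 841.2 → 841
Density = N̂ / area = 841 / 504 ≈ 1.67 → 1.7 per m²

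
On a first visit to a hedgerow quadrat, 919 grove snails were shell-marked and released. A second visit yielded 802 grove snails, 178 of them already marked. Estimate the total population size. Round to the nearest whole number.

The marked fraction in the recapture sample should equal the marked fraction in the population: 178/802 = 919/N.
N = (919 × 802) / 178 = 737038 / 178 ≈ 4140.7 → 4141

N ≈ 4141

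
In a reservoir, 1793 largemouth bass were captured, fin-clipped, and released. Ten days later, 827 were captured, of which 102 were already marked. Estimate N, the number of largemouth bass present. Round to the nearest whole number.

N ≈ 14,537

If marked individuals mix randomly, R/C ≈ M/N, giving N ≈ M·C/R.
N = (1793 × 827) / 102 = 1482811 / 102 ≈ 14537.4 → 14537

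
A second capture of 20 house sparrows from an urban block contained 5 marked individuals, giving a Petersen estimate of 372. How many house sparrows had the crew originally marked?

M = 93

From N = M·C/R: M = N·R / C = 372·5 / 20 = 1860 / 20 = 93.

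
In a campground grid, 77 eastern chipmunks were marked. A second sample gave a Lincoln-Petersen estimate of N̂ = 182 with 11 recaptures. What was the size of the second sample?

From N = M·C/R: C = N·R / M = 182·11 / 77 = 2002 / 77 = 26.

C = 26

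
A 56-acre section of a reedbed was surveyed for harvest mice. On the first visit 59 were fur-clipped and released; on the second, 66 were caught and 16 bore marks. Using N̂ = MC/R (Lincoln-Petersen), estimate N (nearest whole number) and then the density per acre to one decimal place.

N̂ = 59·66/16 = 3894/16 ≈ 243.4 → 243
Density = N̂ / area = 243 / 56 ≈ 4.34 → 4.3 per acre

density ≈ 4.3 harvest mice per acre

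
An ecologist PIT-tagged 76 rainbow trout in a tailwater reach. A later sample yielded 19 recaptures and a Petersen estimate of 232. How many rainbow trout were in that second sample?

From N = M·C/R: C = N·R / M = 232·19 / 76 = 4408 / 76 = 58.

C = 58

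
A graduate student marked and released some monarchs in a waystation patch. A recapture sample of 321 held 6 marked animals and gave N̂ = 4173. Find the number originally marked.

M = 78

From N = M·C/R: M = N·R / C = 4173·6 / 321 = 25038 / 321 = 78.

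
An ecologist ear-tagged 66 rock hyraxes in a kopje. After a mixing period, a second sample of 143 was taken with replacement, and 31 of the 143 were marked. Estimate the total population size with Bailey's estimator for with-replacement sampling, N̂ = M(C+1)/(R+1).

N = 297

N̂ = 66·(143+1)/(31+1) = 66·144/32 = 9504/32 = 297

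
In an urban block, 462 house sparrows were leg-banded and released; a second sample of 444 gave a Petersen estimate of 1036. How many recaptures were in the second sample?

R = 198

From N = M·C/R: R = M·C / N = 462·444 / 1036 = 205128 / 1036 = 198.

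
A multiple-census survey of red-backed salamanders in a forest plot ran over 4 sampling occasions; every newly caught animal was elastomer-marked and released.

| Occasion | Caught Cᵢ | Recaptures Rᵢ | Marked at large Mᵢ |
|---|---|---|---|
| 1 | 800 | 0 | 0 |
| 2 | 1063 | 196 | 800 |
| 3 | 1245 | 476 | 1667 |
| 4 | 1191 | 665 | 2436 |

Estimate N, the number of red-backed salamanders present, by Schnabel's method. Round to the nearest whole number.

N ≈ 4358

Σ MᵢCᵢ = 0·800 + 800·1063 + 1667·1245 + 2436·1191 = 0 + 850400 + 2075415 + 2901276 = 5827091
Σ Rᵢ = 0 + 196 + 476 + 665 = 1337
N̂ = 5827091 / 1337 ≈ 4358.3 → 4358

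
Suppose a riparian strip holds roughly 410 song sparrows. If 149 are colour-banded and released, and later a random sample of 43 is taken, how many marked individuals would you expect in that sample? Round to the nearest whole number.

The marked fraction of the population is 149/410, so in a sample of 43 expect C·(M/N) marked.
E[R] = 149 × 43 / 410 = 6407 / 410 ≈ 15.6 → 16

expected recaptures ≈ 16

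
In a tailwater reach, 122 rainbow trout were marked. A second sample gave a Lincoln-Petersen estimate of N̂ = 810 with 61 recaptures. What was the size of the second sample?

C = 405

From N = M·C/R: C = N·R / M = 810·61 / 122 = 49410 / 122 = 405.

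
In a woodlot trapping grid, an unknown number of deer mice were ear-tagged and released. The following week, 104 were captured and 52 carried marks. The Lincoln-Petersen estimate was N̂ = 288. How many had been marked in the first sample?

From N = M·C/R: M = N·R / C = 288·52 / 104 = 14976 / 104 = 144.

M = 144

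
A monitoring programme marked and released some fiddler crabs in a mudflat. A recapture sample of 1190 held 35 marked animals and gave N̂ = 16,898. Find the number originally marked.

From N = M·C/R: M = N·R / C = 16898·35 / 1190 = 591430 / 1190 = 497.

M = 497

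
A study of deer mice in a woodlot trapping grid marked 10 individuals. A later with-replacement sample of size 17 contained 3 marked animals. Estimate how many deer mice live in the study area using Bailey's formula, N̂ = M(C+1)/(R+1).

N = 45

N̂ = 10·(17+1)/(3+1) = 10·18/4 = 180/4 = 45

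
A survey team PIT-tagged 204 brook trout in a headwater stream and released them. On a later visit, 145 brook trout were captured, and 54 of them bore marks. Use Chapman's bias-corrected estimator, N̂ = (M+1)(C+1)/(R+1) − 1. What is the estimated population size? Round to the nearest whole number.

N̂ = (204+1)(145+1)/(54+1) − 1 = 205·146/55 − 1
= 29930/55 − 1 ≈ 544.2 − 1 ≈ 543.2 → 543

N ≈ 543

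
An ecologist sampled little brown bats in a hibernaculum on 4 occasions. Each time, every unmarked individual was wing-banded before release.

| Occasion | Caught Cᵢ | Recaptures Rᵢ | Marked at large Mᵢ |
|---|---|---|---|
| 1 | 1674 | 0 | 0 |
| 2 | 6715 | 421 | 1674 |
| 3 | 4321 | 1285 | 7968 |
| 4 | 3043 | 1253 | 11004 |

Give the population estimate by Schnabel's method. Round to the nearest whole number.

Σ MᵢCᵢ = 0·1674 + 1674·6715 + 7968·4321 + 11004·3043 = 0 + 11240910 + 34429728 + 33485172 = 79155810
Σ Rᵢ = 0 + 421 + 1285 + 1253 = 2959
N̂ = 79155810 / 2959 ≈ 26750.9 → 26751

N ≈ 26,751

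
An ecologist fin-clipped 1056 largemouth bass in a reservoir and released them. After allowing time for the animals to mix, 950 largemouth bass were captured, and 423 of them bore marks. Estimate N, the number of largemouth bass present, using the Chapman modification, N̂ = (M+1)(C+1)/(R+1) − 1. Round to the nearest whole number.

N̂ = (1056+1)(950+1)/(423+1) − 1 = 1057·951/424 − 1
= 1005207/424 − 1 ≈ 2370.8 − 1 ≈ 2369.8 → 2370

N ≈ 2370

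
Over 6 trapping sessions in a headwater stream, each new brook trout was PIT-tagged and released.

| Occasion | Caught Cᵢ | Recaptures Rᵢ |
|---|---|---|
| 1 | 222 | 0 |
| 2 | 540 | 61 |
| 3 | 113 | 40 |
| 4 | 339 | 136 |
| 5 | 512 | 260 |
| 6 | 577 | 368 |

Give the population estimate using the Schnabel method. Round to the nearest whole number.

Marked at large before each occasion: Mᵢ = Σⱼ<ᵢ (Cⱼ − Rⱼ) → M1=0, M2=222, M3=701, M4=774, M5=977, M6=1229
Σ MᵢCᵢ = 0·222 + 222·540 + 701·113 + 774·339 + 977·512 + 1229·577 = 0 + 119880 + 79213 + 262386 + 500224 + 709133 = 1670836
Σ Rᵢ = 0 + 61 + 40 + 136 + 260 + 368 = 865
N̂ = 1670836 / 865 ≈ 1931.6 → 1932

N ≈ 1932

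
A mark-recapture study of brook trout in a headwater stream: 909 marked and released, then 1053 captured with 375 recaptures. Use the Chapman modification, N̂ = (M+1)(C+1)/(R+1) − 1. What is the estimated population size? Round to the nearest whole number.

N ≈ 2550

N̂ = (909+1)(1053+1)/(375+1) − 1 = 910·1054/376 − 1
= 959140/376 − 1 ≈ 2550.9 − 1 ≈ 2549.9 → 2550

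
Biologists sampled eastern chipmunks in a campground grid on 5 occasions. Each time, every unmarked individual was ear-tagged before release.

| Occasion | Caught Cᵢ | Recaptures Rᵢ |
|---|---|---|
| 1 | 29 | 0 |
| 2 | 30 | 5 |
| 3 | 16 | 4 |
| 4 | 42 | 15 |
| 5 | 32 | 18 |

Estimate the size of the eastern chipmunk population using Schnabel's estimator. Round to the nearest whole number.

Marked at large before each occasion: Mᵢ = Σⱼ<ᵢ (Cⱼ − Rⱼ) → M1=0, M2=29, M3=54, M4=66, M5=93
Σ MᵢCᵢ = 0·29 + 29·30 + 54·16 + 66·42 + 93·32 = 0 + 870 + 864 + 2772 + 2976 = 7482
Σ Rᵢ = 0 + 5 + 4 + 15 + 18 = 42
N̂ = 7482 / 42 ≈ 178.1 → 178

N ≈ 178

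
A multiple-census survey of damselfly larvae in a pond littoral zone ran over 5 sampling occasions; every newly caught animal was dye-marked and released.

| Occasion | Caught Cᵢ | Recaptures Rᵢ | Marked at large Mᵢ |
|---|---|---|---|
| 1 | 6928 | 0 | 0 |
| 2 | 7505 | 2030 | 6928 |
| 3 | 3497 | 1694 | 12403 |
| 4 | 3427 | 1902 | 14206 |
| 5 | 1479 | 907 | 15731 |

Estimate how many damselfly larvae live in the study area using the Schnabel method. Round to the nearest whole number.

N ≈ 25,611

Σ MᵢCᵢ = 0·6928 + 6928·7505 + 12403·3497 + 14206·3427 + 15731·1479 = 0 + 51994640 + 43373291 + 48683962 + 23266149 = 167318042
Σ Rᵢ = 0 + 2030 + 1694 + 1902 + 907 = 6533
N̂ = 167318042 / 6533 ≈ 25611.2 → 25611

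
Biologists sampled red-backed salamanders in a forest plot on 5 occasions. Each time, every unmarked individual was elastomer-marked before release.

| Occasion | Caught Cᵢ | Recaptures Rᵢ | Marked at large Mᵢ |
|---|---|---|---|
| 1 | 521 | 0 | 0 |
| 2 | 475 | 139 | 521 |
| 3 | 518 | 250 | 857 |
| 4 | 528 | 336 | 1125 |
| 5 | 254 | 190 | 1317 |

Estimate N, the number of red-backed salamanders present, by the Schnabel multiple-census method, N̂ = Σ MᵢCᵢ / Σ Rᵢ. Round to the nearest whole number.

N ≈ 1770

Σ MᵢCᵢ = 0·521 + 521·475 + 857·518 + 1125·528 + 1317·254 = 0 + 247475 + 443926 + 594000 + 334518 = 1619919
Σ Rᵢ = 0 + 139 + 250 + 336 + 190 = 915
N̂ = 1619919 / 915 ≈ 1770.4 → 1770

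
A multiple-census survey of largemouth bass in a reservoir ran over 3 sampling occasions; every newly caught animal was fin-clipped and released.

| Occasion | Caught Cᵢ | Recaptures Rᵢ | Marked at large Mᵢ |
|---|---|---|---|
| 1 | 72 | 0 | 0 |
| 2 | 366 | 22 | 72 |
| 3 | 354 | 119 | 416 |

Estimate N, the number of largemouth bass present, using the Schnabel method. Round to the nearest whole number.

N ≈ 1231

Σ MᵢCᵢ = 0·72 + 72·366 + 416·354 = 0 + 26352 + 147264 = 173616
Σ Rᵢ = 0 + 22 + 119 = 141
N̂ = 173616 / 141 ≈ 1231.3 → 1231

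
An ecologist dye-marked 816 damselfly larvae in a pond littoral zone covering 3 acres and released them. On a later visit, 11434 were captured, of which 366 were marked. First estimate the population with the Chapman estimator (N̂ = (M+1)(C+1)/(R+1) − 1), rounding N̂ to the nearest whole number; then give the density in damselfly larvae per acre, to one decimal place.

density ≈ 8485.0 damselfly larvae per acre

N̂ = 817·11435/367 − 1 = 9342395/367 − 1 ≈ 25455.1 → 25455
Density = N̂ / area = 25455 / 3 = 8485.0 per acre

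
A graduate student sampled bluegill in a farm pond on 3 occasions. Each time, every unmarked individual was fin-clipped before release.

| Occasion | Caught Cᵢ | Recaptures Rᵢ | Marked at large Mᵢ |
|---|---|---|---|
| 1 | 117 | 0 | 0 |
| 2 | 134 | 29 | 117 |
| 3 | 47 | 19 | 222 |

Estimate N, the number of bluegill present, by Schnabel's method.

Σ MᵢCᵢ = 0·117 + 117·134 + 222·47 = 0 + 15678 + 10434 = 26112
Σ Rᵢ = 0 + 29 + 19 = 48
N̂ = 26112 / 48 = 544

N = 544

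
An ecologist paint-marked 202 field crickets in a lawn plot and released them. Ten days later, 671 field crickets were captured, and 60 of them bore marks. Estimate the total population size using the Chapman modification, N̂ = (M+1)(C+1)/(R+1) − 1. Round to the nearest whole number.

N̂ = (202+1)(671+1)/(60+1) − 1 = 203·672/61 − 1
= 136416/61 − 1 ≈ 2236.3 − 1 ≈ 2235.3 → 2235

N ≈ 2235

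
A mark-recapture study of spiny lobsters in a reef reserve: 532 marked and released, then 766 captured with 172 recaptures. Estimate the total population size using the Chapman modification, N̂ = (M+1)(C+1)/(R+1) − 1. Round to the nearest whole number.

N̂ = (532+1)(766+1)/(172+1) − 1 = 533·767/173 − 1
= 408811/173 − 1 ≈ 2363.1 − 1 ≈ 2362.1 → 2362

N ≈ 2362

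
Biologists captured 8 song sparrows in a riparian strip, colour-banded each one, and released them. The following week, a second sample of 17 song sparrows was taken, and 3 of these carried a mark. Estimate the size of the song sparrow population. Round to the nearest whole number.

The marked fraction in the recapture sample should equal the marked fraction in the population: 3/17 = 8/N.
N = (8 × 17) / 3 = 136 / 3 ≈ 45.3 → 45

N ≈ 45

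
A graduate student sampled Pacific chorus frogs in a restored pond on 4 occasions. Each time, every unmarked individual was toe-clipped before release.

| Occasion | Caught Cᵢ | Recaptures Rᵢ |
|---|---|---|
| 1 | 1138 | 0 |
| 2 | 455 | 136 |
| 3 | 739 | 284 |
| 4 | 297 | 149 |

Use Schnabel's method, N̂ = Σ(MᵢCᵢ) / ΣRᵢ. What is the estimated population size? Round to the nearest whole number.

N ≈ 3800

Marked at large before each occasion: Mᵢ = Σⱼ<ᵢ (Cⱼ − Rⱼ) → M1=0, M2=1138, M3=1457, M4=1912
Σ MᵢCᵢ = 0·1138 + 1138·455 + 1457·739 + 1912·297 = 0 + 517790 + 1076723 + 567864 = 2162377
Σ Rᵢ = 0 + 136 + 284 + 149 = 569
N̂ = 2162377 / 569 ≈ 3800.3 → 3800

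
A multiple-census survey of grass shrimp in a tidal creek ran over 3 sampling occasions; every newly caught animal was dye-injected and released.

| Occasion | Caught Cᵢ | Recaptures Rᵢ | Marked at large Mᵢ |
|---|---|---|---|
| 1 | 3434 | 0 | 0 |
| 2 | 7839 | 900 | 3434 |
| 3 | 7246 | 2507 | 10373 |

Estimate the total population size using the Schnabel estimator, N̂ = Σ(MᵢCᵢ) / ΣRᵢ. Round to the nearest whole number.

N ≈ 29,962

Σ MᵢCᵢ = 0·3434 + 3434·7839 + 10373·7246 = 0 + 26919126 + 75162758 = 102081884
Σ Rᵢ = 0 + 900 + 2507 = 3407
N̂ = 102081884 / 3407 ≈ 29962.4 → 29962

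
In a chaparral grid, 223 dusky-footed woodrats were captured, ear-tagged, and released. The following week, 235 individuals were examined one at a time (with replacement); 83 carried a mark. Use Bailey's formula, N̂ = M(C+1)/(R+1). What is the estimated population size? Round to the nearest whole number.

N ≈ 627

N̂ = 223·(235+1)/(83+1) = 223·236/84 = 52628/84 ≈ 626.5 → 627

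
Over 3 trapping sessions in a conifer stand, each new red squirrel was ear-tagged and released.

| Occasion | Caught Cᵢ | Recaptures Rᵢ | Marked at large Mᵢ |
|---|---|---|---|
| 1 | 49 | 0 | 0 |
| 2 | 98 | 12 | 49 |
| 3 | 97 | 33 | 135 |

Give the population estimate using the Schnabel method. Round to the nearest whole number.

N ≈ 398

Σ MᵢCᵢ = 0·49 + 49·98 + 135·97 = 0 + 4802 + 13095 = 17897
Σ Rᵢ = 0 + 12 + 33 = 45
N̂ = 17897 / 45 ≈ 397.7 → 398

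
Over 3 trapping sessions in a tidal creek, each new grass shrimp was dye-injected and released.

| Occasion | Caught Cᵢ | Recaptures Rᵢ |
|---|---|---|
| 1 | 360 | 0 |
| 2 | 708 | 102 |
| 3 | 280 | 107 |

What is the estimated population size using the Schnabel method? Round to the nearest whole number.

N ≈ 2514

Marked at large before each occasion: Mᵢ = Σⱼ<ᵢ (Cⱼ − Rⱼ) → M1=0, M2=360, M3=966
Σ MᵢCᵢ = 0·360 + 360·708 + 966·280 = 0 + 254880 + 270480 = 525360
Σ Rᵢ = 0 + 102 + 107 = 209
N̂ = 525360 / 209 ≈ 2513.7 → 2514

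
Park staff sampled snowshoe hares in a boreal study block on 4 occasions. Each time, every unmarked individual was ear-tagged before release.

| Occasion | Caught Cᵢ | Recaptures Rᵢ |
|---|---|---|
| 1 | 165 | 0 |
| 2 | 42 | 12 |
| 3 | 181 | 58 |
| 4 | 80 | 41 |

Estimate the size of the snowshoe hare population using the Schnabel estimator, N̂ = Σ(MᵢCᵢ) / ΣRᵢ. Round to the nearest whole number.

N ≈ 610

Marked at large before each occasion: Mᵢ = Σⱼ<ᵢ (Cⱼ − Rⱼ) → M1=0, M2=165, M3=195, M4=318
Σ MᵢCᵢ = 0·165 + 165·42 + 195·181 + 318·80 = 0 + 6930 + 35295 + 25440 = 67665
Σ Rᵢ = 0 + 12 + 58 + 41 = 111
N̂ = 67665 / 111 ≈ 609.6 → 610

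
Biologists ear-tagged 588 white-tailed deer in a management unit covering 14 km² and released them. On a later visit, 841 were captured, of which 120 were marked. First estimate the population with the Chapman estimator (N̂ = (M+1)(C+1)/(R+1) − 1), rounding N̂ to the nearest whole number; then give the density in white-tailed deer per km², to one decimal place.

N̂ = 589·842/121 − 1 = 495938/121 − 1 ≈ 4097.7 → 4098
Density = N̂ / area = 4098 / 14 ≈ 292.71 → 292.7 per km²

density ≈ 292.7 white-tailed deer per km²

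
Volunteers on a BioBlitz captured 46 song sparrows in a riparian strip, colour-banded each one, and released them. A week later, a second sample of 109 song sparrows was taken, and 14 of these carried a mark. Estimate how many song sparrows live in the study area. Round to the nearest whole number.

N ≈ 358

N = (46 × 109) / 14 = 5014 / 14 ≈ 358.1 → 358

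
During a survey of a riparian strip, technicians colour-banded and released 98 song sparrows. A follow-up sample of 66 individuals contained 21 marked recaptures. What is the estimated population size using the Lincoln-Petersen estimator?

Lincoln-Petersen assumes M/N = R/C, so N = M·C / R.
N = (98 × 66) / 21 = 6468 / 21 = 308

N = 308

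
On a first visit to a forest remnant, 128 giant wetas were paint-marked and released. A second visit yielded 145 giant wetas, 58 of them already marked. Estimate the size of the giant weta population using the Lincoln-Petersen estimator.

N = (128 × 145) / 58 = 18560 / 58 = 320

N = 320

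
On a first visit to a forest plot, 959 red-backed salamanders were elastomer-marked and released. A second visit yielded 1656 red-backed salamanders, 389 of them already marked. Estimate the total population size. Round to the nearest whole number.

N ≈ 4083

The marked fraction in the recapture sample should equal the marked fraction in the population: 389/1656 = 959/N.
N = (959 × 1656) / 389 = 1588104 / 389 ≈ 4082.5 → 4083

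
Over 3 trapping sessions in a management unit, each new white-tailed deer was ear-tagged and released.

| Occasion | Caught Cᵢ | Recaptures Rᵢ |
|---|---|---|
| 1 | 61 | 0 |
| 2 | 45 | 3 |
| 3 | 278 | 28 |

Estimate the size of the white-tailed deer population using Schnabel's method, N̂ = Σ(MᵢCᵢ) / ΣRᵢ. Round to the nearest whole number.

Marked at large before each occasion: Mᵢ = Σⱼ<ᵢ (Cⱼ − Rⱼ) → M1=0, M2=61, M3=103
Σ MᵢCᵢ = 0·61 + 61·45 + 103·278 = 0 + 2745 + 28634 = 31379
Σ Rᵢ = 0 + 3 + 28 = 31
N̂ = 31379 / 31 ≈ 1012.2 → 1012

N ≈ 1012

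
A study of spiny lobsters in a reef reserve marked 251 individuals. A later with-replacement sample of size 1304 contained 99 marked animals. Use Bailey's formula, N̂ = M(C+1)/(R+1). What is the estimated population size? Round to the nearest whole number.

N ≈ 3276

N̂ = 251·(1304+1)/(99+1) = 251·1305/100 = 327555/100 ≈ 3275.6 → 3276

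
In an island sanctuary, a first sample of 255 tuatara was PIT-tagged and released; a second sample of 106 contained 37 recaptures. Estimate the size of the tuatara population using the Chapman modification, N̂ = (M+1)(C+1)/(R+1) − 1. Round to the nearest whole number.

N̂ = (255+1)(106+1)/(37+1) − 1 = 256·107/38 − 1
= 27392/38 − 1 ≈ 720.8 − 1 ≈ 719.8 → 720

N ≈ 720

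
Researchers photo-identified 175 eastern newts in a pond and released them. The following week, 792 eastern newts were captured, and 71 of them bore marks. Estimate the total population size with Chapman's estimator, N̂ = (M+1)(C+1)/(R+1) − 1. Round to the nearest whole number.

N ≈ 1937

N̂ = (175+1)(792+1)/(71+1) − 1 = 176·793/72 − 1
= 139568/72 − 1 ≈ 1938.4 − 1 ≈ 1937.4 → 1937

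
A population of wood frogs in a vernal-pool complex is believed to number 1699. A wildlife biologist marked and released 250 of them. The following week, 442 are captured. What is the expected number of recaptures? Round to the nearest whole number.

expected recaptures ≈ 65

Expected recaptures E[R] = M·C / N.
E[R] = 250 × 442 / 1699 = 110500 / 1699 ≈ 65.0 → 65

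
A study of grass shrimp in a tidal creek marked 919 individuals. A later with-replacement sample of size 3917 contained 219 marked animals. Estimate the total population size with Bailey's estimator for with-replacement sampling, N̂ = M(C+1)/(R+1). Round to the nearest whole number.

N̂ = 919·(3917+1)/(219+1) = 919·3918/220 = 3600642/220 ≈ 16366.6 → 16367

N ≈ 16,367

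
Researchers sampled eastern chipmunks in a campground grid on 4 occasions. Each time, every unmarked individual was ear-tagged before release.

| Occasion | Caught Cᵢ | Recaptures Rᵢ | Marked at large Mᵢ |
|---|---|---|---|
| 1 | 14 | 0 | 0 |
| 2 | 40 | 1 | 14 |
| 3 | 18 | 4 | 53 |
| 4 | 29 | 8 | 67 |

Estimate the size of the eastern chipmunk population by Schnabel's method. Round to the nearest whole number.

N ≈ 266

Σ MᵢCᵢ = 0·14 + 14·40 + 53·18 + 67·29 = 0 + 560 + 954 + 1943 = 3457
Σ Rᵢ = 0 + 1 + 4 + 8 = 13
N̂ = 3457 / 13 ≈ 265.9 → 266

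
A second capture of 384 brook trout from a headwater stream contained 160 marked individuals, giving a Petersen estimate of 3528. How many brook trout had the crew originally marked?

M = 1470

From N = M·C/R: M = N·R / C = 3528·160 / 384 = 564480 / 384 = 1470.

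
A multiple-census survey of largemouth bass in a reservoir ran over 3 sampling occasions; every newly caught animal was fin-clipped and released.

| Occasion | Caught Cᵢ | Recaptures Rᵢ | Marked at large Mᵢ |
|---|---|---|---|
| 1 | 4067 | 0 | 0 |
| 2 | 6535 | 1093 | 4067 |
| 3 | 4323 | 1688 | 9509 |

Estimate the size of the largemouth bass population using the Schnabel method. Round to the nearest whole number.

N ≈ 24,338

Σ MᵢCᵢ = 0·4067 + 4067·6535 + 9509·4323 = 0 + 26577845 + 41107407 = 67685252
Σ Rᵢ = 0 + 1093 + 1688 = 2781
N̂ = 67685252 / 2781 ≈ 24338.46 → 24338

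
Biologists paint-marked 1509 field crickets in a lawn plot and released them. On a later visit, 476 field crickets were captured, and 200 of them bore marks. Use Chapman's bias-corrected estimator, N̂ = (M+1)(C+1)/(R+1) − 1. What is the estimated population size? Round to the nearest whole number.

N ≈ 3582

N̂ = (1509+1)(476+1)/(200+1) − 1 = 1510·477/201 − 1
= 720270/201 − 1 ≈ 3583.4 − 1 ≈ 3582.4 → 3582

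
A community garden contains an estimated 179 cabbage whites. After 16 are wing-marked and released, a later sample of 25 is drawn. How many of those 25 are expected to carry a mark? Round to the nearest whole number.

The marked fraction of the population is 16/179, so in a sample of 25 expect C·(M/N) marked.
E[R] = 16 × 25 / 179 = 400 / 179 ≈ 2.2 → 2

expected recaptures ≈ 2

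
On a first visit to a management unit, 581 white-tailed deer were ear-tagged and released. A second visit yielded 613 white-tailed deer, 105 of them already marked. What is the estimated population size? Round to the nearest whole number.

Lincoln-Petersen assumes M/N = R/C, so N = M·C / R.
N = (581 × 613) / 105 = 356153 / 105 ≈ 3391.9 → 3392

N ≈ 3392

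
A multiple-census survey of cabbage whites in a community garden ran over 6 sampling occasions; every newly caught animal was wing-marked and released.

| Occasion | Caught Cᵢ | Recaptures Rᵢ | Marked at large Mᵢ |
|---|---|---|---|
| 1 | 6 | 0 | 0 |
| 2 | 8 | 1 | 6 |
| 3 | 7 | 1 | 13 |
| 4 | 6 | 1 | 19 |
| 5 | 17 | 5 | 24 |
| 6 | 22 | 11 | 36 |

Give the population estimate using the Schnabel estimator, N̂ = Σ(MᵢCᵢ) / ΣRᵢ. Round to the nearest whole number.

Σ MᵢCᵢ = 0·6 + 6·8 + 13·7 + 19·6 + 24·17 + 36·22 = 0 + 48 + 91 + 114 + 408 + 792 = 1453
Σ Rᵢ = 0 + 1 + 1 + 1 + 5 + 11 = 19
N̂ = 1453 / 19 ≈ 76.47 → 76

N ≈ 76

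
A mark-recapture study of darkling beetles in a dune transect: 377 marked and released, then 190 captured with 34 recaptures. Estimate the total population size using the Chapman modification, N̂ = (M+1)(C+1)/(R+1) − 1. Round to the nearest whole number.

N ≈ 2062

N̂ = (377+1)(190+1)/(34+1) − 1 = 378·191/35 − 1
= 72198/35 − 1 ≈ 2062.8 − 1 ≈ 2061.8 → 2062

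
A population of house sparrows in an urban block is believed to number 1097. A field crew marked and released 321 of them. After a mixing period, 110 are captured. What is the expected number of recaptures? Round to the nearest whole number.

The marked fraction of the population is 321/1097, so in a sample of 110 expect C·(M/N) marked.
E[R] = 321 × 110 / 1097 = 35310 / 1097 ≈ 32.2 → 32

expected recaptures ≈ 32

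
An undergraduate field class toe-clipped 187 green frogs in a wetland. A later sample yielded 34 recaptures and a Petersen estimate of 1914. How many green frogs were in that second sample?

C = 348

From N = M·C/R: C = N·R / M = 1914·34 / 187 = 65076 / 187 = 348.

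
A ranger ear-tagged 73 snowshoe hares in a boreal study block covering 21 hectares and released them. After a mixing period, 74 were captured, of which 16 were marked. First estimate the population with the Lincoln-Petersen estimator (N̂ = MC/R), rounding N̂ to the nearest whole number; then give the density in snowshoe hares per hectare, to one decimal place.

density ≈ 16.1 snowshoe hares per hectare

N̂ = 73·74/16 = 5402/16 ≈ 337.6 → 338
Density = N̂ / area = 338 / 21 ≈ 16.10 → 16.1 per hectare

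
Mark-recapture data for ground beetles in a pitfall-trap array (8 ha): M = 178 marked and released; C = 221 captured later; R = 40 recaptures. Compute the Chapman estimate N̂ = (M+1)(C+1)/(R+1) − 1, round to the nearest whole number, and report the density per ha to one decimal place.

density ≈ 121.0 ground beetles per ha

N̂ = 179·222/41 − 1 = 39738/41 − 1 ≈ 968.2 → 968
Density = N̂ / area = 968 / 8 = 121.0 per ha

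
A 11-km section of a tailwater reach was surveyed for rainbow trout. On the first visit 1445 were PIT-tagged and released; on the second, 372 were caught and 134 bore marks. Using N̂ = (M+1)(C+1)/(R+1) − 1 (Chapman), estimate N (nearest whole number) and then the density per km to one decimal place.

density ≈ 363.1 rainbow trout per km

N̂ = 1446·373/135 − 1 = 539358/135 − 1 ≈ 3994.2 → 3994
Density = N̂ / area = 3994 / 11 ≈ 363.09 → 363.1 per km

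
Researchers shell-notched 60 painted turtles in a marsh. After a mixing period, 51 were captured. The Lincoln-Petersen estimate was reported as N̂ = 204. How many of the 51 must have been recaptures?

From N = M·C/R: R = M·C / N = 60·51 / 204 = 3060 / 204 = 15.

R = 15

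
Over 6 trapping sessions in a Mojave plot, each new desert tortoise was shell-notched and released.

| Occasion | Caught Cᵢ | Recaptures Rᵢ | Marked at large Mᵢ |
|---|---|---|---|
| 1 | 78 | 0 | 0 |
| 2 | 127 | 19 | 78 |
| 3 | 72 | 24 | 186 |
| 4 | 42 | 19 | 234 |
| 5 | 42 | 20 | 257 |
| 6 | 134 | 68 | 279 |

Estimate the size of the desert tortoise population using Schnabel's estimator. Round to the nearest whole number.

N ≈ 542

Σ MᵢCᵢ = 0·78 + 78·127 + 186·72 + 234·42 + 257·42 + 279·134 = 0 + 9906 + 13392 + 9828 + 10794 + 37386 = 81306
Σ Rᵢ = 0 + 19 + 24 + 19 + 20 + 68 = 150
N̂ = 81306 / 150 ≈ 542.0 → 542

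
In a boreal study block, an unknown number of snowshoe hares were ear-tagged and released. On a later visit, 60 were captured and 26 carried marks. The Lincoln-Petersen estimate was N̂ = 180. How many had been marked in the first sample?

From N = M·C/R: M = N·R / C = 180·26 / 60 = 4680 / 60 = 78.

M = 78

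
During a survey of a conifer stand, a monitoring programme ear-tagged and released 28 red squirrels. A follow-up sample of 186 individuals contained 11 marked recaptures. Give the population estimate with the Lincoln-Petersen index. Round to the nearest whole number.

Lincoln-Petersen assumes M/N = R/C, so N = M·C / R.
N = (28 × 186) / 11 = 5208 / 11 ≈ 473.45 → 473

N ≈ 473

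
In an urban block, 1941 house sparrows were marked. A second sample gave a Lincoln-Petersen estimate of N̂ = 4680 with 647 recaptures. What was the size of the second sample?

C = 1560

From N = M·C/R: C = N·R / M = 4680·647 / 1941 = 3027960 / 1941 = 1560.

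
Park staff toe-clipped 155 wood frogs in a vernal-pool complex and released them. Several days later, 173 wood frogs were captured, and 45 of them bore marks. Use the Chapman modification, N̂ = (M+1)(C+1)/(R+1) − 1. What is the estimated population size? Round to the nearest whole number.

N̂ = (155+1)(173+1)/(45+1) − 1 = 156·174/46 − 1
= 27144/46 − 1 ≈ 590.1 − 1 ≈ 589.1 → 589

N ≈ 589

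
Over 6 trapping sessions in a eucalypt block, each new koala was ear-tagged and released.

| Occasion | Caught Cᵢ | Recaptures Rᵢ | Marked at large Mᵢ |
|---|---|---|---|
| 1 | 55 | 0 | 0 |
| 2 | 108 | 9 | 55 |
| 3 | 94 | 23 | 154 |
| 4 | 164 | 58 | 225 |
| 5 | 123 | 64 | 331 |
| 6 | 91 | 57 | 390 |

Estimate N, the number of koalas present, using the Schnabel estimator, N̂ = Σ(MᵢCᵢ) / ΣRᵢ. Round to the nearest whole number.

N ≈ 633

Σ MᵢCᵢ = 0·55 + 55·108 + 154·94 + 225·164 + 331·123 + 390·91 = 0 + 5940 + 14476 + 36900 + 40713 + 35490 = 133519
Σ Rᵢ = 0 + 9 + 23 + 58 + 64 + 57 = 211
N̂ = 133519 / 211 ≈ 632.8 → 633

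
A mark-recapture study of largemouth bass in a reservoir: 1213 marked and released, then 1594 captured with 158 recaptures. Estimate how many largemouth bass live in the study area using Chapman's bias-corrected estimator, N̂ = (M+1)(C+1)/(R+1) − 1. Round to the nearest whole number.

N̂ = (1213+1)(1594+1)/(158+1) − 1 = 1214·1595/159 − 1
= 1936330/159 − 1 ≈ 12178.2 − 1 ≈ 12177.2 → 12177

N ≈ 12,177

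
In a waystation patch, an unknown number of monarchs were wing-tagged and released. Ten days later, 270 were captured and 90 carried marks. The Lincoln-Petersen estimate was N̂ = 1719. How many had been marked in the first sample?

M = 573

From N = M·C/R: M = N·R / C = 1719·90 / 270 = 154710 / 270 = 573.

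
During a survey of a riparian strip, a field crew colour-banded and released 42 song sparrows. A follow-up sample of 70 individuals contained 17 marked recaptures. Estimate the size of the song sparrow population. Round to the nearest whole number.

The marked fraction in the recapture sample should equal the marked fraction in the population: 17/70 = 42/N.
N = (42 × 70) / 17 = 2940 / 17 ≈ 172.9 → 173

N ≈ 173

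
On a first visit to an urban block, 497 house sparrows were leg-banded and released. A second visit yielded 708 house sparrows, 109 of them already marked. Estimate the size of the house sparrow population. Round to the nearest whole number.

N ≈ 3228

If marked individuals mix randomly, R/C ≈ M/N, giving N ≈ M·C/R.
N = (497 × 708) / 109 = 351876 / 109 ≈ 3228.2 → 3228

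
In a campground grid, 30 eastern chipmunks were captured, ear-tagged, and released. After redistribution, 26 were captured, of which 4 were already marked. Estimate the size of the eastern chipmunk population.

N = 195

The marked fraction in the recapture sample should equal the marked fraction in the population: 4/26 = 30/N.
N = (30 × 26) / 4 = 780 / 4 = 195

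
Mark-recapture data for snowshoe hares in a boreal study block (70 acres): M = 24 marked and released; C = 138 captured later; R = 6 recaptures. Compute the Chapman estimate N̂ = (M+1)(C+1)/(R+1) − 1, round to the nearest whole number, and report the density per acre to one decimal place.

density ≈ 7.1 snowshoe hares per acre

N̂ = 25·139/7 − 1 = 3475/7 − 1 ≈ 495.4 → 495
Density = N̂ / area = 495 / 70 ≈ 7.07 → 7.1 per acre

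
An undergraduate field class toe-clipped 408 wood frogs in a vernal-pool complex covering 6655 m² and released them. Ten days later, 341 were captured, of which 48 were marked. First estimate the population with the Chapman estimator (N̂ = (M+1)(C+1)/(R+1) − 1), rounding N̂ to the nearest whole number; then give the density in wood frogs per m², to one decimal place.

density ≈ 0.4 wood frogs per m²

N̂ = 409·342/49 − 1 = 139878/49 − 1 ≈ 2853.7 → 2854
Density = N̂ / area = 2854 / 6655 ≈ 0.43 → 0.4 per m²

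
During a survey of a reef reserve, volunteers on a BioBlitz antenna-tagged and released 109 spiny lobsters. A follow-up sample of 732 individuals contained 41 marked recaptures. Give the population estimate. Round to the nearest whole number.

N ≈ 1946

Lincoln-Petersen assumes M/N = R/C, so N = M·C / R.
N = (109 × 732) / 41 = 79788 / 41 ≈ 1946.0 → 1946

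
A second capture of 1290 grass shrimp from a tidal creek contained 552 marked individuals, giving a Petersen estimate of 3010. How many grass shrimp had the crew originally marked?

M = 1288

From N = M·C/R: M = N·R / C = 3010·552 / 1290 = 1661520 / 1290 = 1288.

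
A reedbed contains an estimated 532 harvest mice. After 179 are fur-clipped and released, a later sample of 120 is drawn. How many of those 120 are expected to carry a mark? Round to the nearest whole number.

Expected recaptures E[R] = M·C / N.
E[R] = 179 × 120 / 532 = 21480 / 532 ≈ 40.4 → 40

expected recaptures ≈ 40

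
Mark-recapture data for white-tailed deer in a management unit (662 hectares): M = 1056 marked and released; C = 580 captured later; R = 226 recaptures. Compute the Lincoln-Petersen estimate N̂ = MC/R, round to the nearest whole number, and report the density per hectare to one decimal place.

density ≈ 4.1 white-tailed deer per hectare

N̂ = 1056·580/226 = 612480/226 ≈ 2710.1 → 2710
Density = N̂ / area = 2710 / 662 ≈ 4.09 → 4.1 per hectare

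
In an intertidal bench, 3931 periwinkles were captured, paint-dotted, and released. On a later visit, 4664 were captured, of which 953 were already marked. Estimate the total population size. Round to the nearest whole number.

If marked individuals mix randomly, R/C ≈ M/N, giving N ≈ M·C/R.
N = (3931 × 4664) / 953 = 18334184 / 953 ≈ 19238.4 → 19238

N ≈ 19,238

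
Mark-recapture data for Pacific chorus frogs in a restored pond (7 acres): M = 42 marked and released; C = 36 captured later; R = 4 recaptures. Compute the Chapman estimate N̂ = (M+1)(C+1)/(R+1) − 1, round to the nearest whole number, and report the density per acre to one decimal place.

density ≈ 45.3 Pacific chorus frogs per acre

N̂ = 43·37/5 − 1 = 1591/5 − 1 ≈ 317.2 → 317
Density = N̂ / area = 317 / 7 ≈ 45.29 → 45.3 per acre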